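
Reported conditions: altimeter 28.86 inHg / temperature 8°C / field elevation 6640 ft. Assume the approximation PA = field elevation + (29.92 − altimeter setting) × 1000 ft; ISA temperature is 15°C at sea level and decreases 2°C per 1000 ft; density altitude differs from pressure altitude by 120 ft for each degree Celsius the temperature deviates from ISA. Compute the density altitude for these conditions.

8708 ft

Pressure altitude = 6640 + (29.92 − 28.86) × 1000 = 6640 + (+1060) = 7700 ft.
ISA temperature at 7700 ft = 15 − 2 × (7700/1000) = -0.4°C.
ISA deviation = 8 − (-0.4) = +8.4°C.
Density altitude = 7700 + 120 × (8.4) = 8708 ft.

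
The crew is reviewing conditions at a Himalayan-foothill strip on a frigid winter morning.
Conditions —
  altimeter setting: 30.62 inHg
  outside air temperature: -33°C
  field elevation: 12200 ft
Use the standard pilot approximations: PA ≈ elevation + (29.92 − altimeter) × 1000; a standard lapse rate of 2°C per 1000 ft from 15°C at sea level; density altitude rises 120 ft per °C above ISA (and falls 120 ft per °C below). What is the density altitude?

8500 ft

Pressure altitude = 12200 + (29.92 − 30.62) × 1000 = 12200 + (-700) = 11500 ft.
ISA temperature at 11500 ft = 15 − 2 × (11500/1000) = -8°C.
ISA deviation = -33 − (-8) = -25°C.
Density altitude = 11500 + 120 × (-25) = 8500 ft.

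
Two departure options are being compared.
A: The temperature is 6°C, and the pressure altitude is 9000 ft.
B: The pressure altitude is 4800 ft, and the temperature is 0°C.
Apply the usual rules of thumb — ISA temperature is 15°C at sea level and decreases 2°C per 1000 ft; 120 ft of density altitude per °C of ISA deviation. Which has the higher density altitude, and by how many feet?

A by 5928 ft

A: ISA temp = -3°C, deviation +9°C, DA = 9000 + 120 × 9 = 10080 ft.
B: ISA temp = 5.4°C, deviation -5.4°C, DA = 4800 + 120 × (-5.4) = 4152 ft.
A is higher by 10080 − 4152 = 5928 ft.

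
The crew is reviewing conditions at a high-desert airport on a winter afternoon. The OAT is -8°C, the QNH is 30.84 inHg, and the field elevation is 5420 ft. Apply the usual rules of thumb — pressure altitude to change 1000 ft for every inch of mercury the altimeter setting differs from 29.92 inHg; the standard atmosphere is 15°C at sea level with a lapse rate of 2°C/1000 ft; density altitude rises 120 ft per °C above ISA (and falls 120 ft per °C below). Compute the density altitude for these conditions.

2820 ft

Pressure altitude = 5420 + (29.92 − 30.84) × 1000 = 5420 + (-920) = 4500 ft.
ISA temperature at 4500 ft = 15 − 2 × (4500/1000) = 6°C.
ISA deviation = -8 − 6 = -14°C.
Density altitude = 4500 + 120 × (-14) = 2820 ft.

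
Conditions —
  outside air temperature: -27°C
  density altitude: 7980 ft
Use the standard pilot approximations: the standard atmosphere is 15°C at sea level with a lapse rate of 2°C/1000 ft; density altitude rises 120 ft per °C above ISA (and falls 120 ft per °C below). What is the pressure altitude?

10500 ft

DA = PA + 120 × (OAT − (15 − 2·PA/1000)) = PA + 120·OAT − 1800 + 0.24·PA = 1.24·PA + 120·OAT − 1800.
So 1.24·PA = 7980 − 120 × (-27) + 1800 = 13020.
PA = 13020 / 1.24 = 10500 ft.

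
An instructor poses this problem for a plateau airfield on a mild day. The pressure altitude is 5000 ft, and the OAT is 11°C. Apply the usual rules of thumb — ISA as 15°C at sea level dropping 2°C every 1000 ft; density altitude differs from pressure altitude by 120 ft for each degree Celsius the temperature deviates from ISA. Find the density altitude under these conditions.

ISA temperature at 5000 ft = 15 − 2 × (5000/1000) = 5°C.
ISA deviation = 11 − 5 = +6°C.
Density altitude = 5000 + 120 × (6) = 5000 + (+720) = 5720 ft.

5720 ft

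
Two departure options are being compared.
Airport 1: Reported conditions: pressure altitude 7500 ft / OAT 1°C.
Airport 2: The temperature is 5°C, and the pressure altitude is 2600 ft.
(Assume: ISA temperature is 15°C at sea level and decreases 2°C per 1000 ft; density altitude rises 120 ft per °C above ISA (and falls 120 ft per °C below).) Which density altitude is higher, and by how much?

Airport 1: ISA temp = 0°C, deviation +1°C, DA = 7500 + 120 × 1 = 7620 ft.
Airport 2: ISA temp = 9.8°C, deviation -4.8°C, DA = 2600 + 120 × (-4.8) = 2024 ft.
Airport 1 is higher by 7620 − 2024 = 5596 ft.

Airport 1 by 5596 ft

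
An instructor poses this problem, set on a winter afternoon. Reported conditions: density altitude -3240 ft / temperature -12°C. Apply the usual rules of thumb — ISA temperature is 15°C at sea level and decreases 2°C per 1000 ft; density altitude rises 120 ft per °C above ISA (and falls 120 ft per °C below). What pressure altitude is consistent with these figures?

0 ft

DA = PA + 120 × (OAT − (15 − 2·PA/1000)) = PA + 120·OAT − 1800 + 0.24·PA = 1.24·PA + 120·OAT − 1800.
So 1.24·PA = -3240 − 120 × (-12) + 1800 = 0.
PA = 0 / 1.24 = 0 ft.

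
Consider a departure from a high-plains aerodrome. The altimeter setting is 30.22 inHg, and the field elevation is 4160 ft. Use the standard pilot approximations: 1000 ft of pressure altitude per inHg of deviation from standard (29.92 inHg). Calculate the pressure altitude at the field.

3860 ft

Pressure correction = (29.92 − 30.22) × 1000 = -300 ft.
Pressure altitude = 4160 + (-300) = 3860 ft.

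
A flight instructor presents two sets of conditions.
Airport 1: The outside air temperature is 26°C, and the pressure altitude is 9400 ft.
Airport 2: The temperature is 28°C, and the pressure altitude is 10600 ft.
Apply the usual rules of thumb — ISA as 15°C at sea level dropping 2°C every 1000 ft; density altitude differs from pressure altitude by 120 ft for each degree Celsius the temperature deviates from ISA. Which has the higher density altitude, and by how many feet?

Airport 2 by 1728 ft

Airport 1: ISA temp = -3.8°C, deviation +29.8°C, DA = 9400 + 120 × 29.8 = 12976 ft.
Airport 2: ISA temp = -6.2°C, deviation +34.2°C, DA = 10600 + 120 × 34.2 = 14704 ft.
Airport 2 is higher by 14704 − 12976 = 1728 ft.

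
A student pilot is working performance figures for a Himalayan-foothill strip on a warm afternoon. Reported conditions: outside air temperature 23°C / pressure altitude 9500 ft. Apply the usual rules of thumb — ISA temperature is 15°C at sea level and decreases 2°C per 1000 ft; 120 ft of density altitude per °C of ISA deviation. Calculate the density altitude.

12740 ft

ISA temperature at 9500 ft = 15 − 2 × (9500/1000) = -4°C.
ISA deviation = 23 − (-4) = +27°C.
Density altitude = 9500 + 120 × (27) = 9500 + (+3240) = 12740 ft.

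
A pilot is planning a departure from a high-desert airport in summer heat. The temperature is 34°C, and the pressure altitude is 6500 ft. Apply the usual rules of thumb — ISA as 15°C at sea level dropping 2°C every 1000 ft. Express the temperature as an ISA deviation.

ISA temperature at 6500 ft = 15 − 2 × (6500/1000) = 2°C.
Deviation = OAT − ISA = 34 − 2 = +32°C.

ISA+32°C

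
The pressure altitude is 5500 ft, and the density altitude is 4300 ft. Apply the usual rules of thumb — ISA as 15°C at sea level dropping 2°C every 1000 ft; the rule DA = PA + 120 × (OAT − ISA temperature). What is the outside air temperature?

-6°C

Density altitude − pressure altitude = 4300 − 5500 = -1200 ft.
At 120 ft/°C that is an ISA deviation of -1200/120 = -10°C.
ISA temperature at 5500 ft = 15 − 2 × (5500/1000) = 4°C.
OAT = ISA + deviation = 4 + (-10) = -6°C.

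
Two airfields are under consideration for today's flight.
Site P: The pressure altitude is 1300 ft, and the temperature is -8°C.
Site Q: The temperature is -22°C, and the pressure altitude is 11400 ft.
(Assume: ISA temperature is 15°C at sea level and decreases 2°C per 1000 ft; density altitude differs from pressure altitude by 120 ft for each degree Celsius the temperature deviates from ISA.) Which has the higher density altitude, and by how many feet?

Site P: ISA temp = 12.4°C, deviation -20.4°C, DA = 1300 + 120 × (-20.4) = -1148 ft.
Site Q: ISA temp = -7.8°C, deviation -14.2°C, DA = 11400 + 120 × (-14.2) = 9696 ft.
Site Q is higher by 9696 − (-1148) = 10844 ft.

Site Q by 10844 ft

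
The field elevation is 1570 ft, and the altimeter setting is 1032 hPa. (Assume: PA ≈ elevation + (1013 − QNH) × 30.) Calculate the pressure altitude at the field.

Pressure correction = (1013 − 1032) × 30 = -570 ft.
Pressure altitude = 1570 + (-570) = 1000 ft.

1000 ft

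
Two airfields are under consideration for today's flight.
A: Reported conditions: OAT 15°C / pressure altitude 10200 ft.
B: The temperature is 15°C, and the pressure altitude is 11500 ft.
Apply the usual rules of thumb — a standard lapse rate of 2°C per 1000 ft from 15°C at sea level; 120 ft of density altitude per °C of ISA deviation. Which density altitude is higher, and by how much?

B by 1612 ft

A: ISA temp = -5.4°C, deviation +20.4°C, DA = 10200 + 120 × 20.4 = 12648 ft.
B: ISA temp = -8°C, deviation +23°C, DA = 11500 + 120 × 23 = 14260 ft.
B is higher by 14260 − 12648 = 1612 ft.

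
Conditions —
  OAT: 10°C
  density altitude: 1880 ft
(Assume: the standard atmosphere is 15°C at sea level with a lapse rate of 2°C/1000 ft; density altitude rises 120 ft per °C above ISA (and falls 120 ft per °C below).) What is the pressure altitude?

2000 ft

DA = PA + 120 × (OAT − (15 − 2·PA/1000)) = PA + 120·OAT − 1800 + 0.24·PA = 1.24·PA + 120·OAT − 1800.
So 1.24·PA = 1880 − 120 × 10 + 1800 = 2480.
PA = 2480 / 1.24 = 2000 ft.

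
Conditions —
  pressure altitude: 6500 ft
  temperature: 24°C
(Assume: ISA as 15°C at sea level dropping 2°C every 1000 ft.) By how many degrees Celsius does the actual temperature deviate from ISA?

ISA temperature at 6500 ft = 15 − 2 × (6500/1000) = 2°C.
Deviation = OAT − ISA = 24 − 2 = +22°C.

ISA+22°C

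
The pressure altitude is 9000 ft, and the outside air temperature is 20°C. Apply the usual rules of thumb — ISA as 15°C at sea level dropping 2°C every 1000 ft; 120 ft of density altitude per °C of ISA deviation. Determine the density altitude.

ISA temperature at 9000 ft = 15 − 2 × (9000/1000) = -3°C.
ISA deviation = 20 − (-3) = +23°C.
Density altitude = 9000 + 120 × (23) = 9000 + (+2760) = 11760 ft.

11760 ft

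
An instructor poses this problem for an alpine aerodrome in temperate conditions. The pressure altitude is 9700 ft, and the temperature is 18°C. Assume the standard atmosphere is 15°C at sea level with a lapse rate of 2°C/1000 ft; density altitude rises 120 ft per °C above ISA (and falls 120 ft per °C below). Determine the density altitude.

12388 ft

ISA temperature at 9700 ft = 15 − 2 × (9700/1000) = -4.4°C.
ISA deviation = 18 − (-4.4) = +22.4°C.
Density altitude = 9700 + 120 × (22.4) = 9700 + (+2688) = 12388 ft.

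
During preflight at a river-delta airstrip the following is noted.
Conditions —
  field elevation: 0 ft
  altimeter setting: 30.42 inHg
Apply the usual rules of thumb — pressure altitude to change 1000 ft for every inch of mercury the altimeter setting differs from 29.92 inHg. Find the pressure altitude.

-500 ft

Pressure correction = (29.92 − 30.42) × 1000 = -500 ft.
Pressure altitude = 0 + (-500) = -500 ft.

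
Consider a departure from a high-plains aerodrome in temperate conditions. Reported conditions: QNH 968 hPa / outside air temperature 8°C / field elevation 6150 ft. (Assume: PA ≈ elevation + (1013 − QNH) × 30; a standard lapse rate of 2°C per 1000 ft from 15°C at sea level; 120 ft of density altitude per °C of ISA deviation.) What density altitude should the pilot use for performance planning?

Pressure altitude = 6150 + (1013 − 968) × 30 = 6150 + (+1350) = 7500 ft.
ISA temperature at 7500 ft = 15 − 2 × (7500/1000) = 0°C.
ISA deviation = 8 − 0 = +8°C.
Density altitude = 7500 + 120 × (8) = 8460 ft.

8460 ft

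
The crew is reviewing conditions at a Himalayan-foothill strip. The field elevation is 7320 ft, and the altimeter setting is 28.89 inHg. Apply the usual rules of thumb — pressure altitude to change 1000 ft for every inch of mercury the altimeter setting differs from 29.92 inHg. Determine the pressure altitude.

8350 ft

Pressure correction = (29.92 − 28.89) × 1000 = +1030 ft.
Pressure altitude = 7320 + (+1030) = 8350 ft.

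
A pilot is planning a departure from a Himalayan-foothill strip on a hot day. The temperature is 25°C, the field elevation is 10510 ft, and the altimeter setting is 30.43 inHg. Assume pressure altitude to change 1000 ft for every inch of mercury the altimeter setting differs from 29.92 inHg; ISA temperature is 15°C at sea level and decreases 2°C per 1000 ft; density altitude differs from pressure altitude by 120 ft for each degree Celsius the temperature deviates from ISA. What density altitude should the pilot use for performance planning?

Pressure altitude = 10510 + (29.92 − 30.43) × 1000 = 10510 + (-510) = 10000 ft.
ISA temperature at 10000 ft = 15 − 2 × (10000/1000) = -5°C.
ISA deviation = 25 − (-5) = +30°C.
Density altitude = 10000 + 120 × (30) = 13600 ft.

13600 ft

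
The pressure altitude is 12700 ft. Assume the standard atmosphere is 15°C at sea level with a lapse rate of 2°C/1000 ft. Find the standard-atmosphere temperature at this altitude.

-10.4°C

ISA temperature = 15 − 2 × (12700/1000) = 15 − 25.4 = -10.4°C.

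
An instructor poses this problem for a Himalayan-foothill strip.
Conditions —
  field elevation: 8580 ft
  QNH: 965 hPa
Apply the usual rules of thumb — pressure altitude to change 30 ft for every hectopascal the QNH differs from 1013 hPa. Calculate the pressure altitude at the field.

10020 ft

Pressure correction = (1013 − 965) × 30 = +1440 ft.
Pressure altitude = 8580 + (+1440) = 10020 ft.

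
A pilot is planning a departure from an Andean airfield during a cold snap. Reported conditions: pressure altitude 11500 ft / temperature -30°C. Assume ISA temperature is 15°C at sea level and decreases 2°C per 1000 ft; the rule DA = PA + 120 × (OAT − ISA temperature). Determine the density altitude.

8860 ft

ISA temperature at 11500 ft = 15 − 2 × (11500/1000) = -8°C.
ISA deviation = -30 − (-8) = -22°C.
Density altitude = 11500 + 120 × (-22) = 11500 + (-2640) = 8860 ft.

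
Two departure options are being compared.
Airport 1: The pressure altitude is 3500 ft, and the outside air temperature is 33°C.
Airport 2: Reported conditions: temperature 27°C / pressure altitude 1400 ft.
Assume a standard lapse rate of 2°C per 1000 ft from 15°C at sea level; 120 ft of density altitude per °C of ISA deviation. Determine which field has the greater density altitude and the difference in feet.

Airport 1: ISA temp = 8°C, deviation +25°C, DA = 3500 + 120 × 25 = 6500 ft.
Airport 2: ISA temp = 12.2°C, deviation +14.8°C, DA = 1400 + 120 × 14.8 = 3176 ft.
Airport 1 is higher by 6500 − 3176 = 3324 ft.

Airport 1 by 3324 ft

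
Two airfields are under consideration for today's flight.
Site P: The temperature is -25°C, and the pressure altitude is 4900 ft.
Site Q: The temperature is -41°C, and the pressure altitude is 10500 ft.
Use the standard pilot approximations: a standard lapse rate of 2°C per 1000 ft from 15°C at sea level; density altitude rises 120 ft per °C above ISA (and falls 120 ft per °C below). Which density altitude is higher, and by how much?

Site P: ISA temp = 5.2°C, deviation -30.2°C, DA = 4900 + 120 × (-30.2) = 1276 ft.
Site Q: ISA temp = -6°C, deviation -35°C, DA = 10500 + 120 × (-35) = 6300 ft.
Site Q is higher by 6300 − 1276 = 5024 ft.

Site Q by 5024 ft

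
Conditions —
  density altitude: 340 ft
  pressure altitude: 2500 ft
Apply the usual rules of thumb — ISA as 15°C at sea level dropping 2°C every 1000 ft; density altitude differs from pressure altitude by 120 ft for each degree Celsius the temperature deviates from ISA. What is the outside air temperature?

Density altitude − pressure altitude = 340 − 2500 = -2160 ft.
At 120 ft/°C that is an ISA deviation of -2160/120 = -18°C.
ISA temperature at 2500 ft = 15 − 2 × (2500/1000) = 10°C.
OAT = ISA + deviation = 10 + (-18) = -8°C.

-8°C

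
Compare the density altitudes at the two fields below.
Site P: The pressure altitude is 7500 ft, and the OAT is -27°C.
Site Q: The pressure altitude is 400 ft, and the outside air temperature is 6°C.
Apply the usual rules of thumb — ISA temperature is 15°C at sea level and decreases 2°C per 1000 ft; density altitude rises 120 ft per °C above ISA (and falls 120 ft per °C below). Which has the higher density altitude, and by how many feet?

Site P by 4844 ft

Site P: ISA temp = 0°C, deviation -27°C, DA = 7500 + 120 × (-27) = 4260 ft.
Site Q: ISA temp = 14.2°C, deviation -8.2°C, DA = 400 + 120 × (-8.2) = -584 ft.
Site P is higher by 4260 − (-584) = 4844 ft.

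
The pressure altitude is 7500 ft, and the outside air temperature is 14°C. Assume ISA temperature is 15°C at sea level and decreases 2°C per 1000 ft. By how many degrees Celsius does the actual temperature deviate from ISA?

ISA temperature at 7500 ft = 15 − 2 × (7500/1000) = 0°C.
Deviation = OAT − ISA = 14 − 0 = +14°C.

ISA+14°C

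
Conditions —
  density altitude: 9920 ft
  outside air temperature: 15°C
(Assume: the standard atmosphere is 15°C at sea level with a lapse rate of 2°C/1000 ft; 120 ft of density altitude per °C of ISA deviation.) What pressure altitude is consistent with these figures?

8000 ft

DA = PA + 120 × (OAT − (15 − 2·PA/1000)) = PA + 120·OAT − 1800 + 0.24·PA = 1.24·PA + 120·OAT − 1800.
So 1.24·PA = 9920 − 120 × 15 + 1800 = 9920.
PA = 9920 / 1.24 = 8000 ft.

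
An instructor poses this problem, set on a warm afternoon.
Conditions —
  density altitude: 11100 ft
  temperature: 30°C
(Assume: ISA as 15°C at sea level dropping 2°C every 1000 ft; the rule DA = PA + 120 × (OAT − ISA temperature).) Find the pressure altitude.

DA = PA + 120 × (OAT − (15 − 2·PA/1000)) = PA + 120·OAT − 1800 + 0.24·PA = 1.24·PA + 120·OAT − 1800.
So 1.24·PA = 11100 − 120 × 30 + 1800 = 9300.
PA = 9300 / 1.24 = 7500 ft.

7500 ft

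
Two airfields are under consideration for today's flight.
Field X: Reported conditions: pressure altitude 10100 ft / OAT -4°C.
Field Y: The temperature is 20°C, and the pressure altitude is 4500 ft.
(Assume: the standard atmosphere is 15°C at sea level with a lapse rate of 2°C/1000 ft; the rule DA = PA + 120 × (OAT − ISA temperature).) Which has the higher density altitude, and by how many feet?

Field X by 4064 ft

Field X: ISA temp = -5.2°C, deviation +1.2°C, DA = 10100 + 120 × 1.2 = 10244 ft.
Field Y: ISA temp = 6°C, deviation +14°C, DA = 4500 + 120 × 14 = 6180 ft.
Field X is higher by 10244 − 6180 = 4064 ft.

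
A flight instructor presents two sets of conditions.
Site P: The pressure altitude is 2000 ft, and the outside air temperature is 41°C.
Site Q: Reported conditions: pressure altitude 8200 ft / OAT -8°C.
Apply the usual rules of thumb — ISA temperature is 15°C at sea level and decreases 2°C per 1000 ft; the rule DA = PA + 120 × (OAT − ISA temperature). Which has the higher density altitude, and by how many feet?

Site Q by 1808 ft

Site P: ISA temp = 11°C, deviation +30°C, DA = 2000 + 120 × 30 = 5600 ft.
Site Q: ISA temp = -1.4°C, deviation -6.6°C, DA = 8200 + 120 × (-6.6) = 7408 ft.
Site Q is higher by 7408 − 5600 = 1808 ft.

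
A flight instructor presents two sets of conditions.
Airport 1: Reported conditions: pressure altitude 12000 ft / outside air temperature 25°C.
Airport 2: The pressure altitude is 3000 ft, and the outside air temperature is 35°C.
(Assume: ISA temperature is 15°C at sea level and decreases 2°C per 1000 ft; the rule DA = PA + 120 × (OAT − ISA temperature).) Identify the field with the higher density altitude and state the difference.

Airport 1 by 9960 ft

Airport 1: ISA temp = -9°C, deviation +34°C, DA = 12000 + 120 × 34 = 16080 ft.
Airport 2: ISA temp = 9°C, deviation +26°C, DA = 3000 + 120 × 26 = 6120 ft.
Airport 1 is higher by 16080 − 6120 = 9960 ft.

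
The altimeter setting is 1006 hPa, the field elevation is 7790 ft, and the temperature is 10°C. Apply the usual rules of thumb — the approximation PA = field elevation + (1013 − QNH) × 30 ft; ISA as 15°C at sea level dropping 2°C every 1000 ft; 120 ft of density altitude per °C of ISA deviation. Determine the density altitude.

Pressure altitude = 7790 + (1013 − 1006) × 30 = 7790 + (+210) = 8000 ft.
ISA temperature at 8000 ft = 15 − 2 × (8000/1000) = -1°C.
ISA deviation = 10 − (-1) = +11°C.
Density altitude = 8000 + 120 × (11) = 9320 ft.

9320 ft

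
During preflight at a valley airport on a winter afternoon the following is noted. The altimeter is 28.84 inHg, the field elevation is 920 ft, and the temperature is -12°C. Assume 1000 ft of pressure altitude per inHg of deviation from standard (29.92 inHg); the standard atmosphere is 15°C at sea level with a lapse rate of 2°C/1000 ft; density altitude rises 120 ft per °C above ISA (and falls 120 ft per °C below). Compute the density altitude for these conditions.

Pressure altitude = 920 + (29.92 − 28.84) × 1000 = 920 + (+1080) = 2000 ft.
ISA temperature at 2000 ft = 15 − 2 × (2000/1000) = 11°C.
ISA deviation = -12 − 11 = -23°C.
Density altitude = 2000 + 120 × (-23) = -760 ft.

-760 ft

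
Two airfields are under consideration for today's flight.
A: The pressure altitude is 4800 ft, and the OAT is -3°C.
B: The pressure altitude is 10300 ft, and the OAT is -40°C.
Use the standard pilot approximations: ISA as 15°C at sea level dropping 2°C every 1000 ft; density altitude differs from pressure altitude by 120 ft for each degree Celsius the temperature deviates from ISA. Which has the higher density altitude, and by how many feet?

B by 2380 ft

A: ISA temp = 5.4°C, deviation -8.4°C, DA = 4800 + 120 × (-8.4) = 3792 ft.
B: ISA temp = -5.6°C, deviation -34.4°C, DA = 10300 + 120 × (-34.4) = 6172 ft.
B is higher by 6172 − 3792 = 2380 ft.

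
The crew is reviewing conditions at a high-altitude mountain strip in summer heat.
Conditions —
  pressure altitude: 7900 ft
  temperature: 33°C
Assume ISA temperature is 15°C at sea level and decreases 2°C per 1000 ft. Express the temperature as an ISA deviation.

ISA temperature at 7900 ft = 15 − 2 × (7900/1000) = -0.8°C.
Deviation = OAT − ISA = 33 − (-0.8) = +33.8°C.

ISA+33.8°C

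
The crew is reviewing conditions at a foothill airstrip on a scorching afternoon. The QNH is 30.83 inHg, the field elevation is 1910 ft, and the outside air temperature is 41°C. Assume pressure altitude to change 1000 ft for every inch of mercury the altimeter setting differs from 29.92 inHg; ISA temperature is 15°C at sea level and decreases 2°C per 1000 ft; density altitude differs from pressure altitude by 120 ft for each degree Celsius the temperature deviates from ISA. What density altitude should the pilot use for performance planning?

Pressure altitude = 1910 + (29.92 − 30.83) × 1000 = 1910 + (-910) = 1000 ft.
ISA temperature at 1000 ft = 15 − 2 × (1000/1000) = 13°C.
ISA deviation = 41 − 13 = +28°C.
Density altitude = 1000 + 120 × (28) = 4360 ft.

4360 ft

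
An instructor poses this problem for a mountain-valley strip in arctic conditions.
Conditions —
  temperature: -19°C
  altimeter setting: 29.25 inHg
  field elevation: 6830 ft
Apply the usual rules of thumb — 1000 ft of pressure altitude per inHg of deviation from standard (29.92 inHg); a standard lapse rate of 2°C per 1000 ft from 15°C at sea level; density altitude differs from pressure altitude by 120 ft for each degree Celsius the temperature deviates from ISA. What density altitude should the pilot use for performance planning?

Pressure altitude = 6830 + (29.92 − 29.25) × 1000 = 6830 + (+670) = 7500 ft.
ISA temperature at 7500 ft = 15 − 2 × (7500/1000) = 0°C.
ISA deviation = -19 − 0 = -19°C.
Density altitude = 7500 + 120 × (-19) = 5220 ft.

5220 ft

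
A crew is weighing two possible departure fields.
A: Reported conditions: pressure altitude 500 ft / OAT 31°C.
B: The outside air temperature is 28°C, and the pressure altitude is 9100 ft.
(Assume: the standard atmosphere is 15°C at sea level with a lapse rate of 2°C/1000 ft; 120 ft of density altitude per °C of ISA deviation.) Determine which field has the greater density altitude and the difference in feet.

B by 10304 ft

A: ISA temp = 14°C, deviation +17°C, DA = 500 + 120 × 17 = 2540 ft.
B: ISA temp = -3.2°C, deviation +31.2°C, DA = 9100 + 120 × 31.2 = 12844 ft.
B is higher by 12844 − 2540 = 10304 ft.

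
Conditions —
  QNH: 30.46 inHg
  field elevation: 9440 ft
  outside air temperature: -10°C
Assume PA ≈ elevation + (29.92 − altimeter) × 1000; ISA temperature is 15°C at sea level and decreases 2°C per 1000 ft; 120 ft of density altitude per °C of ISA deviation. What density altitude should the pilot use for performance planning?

Pressure altitude = 9440 + (29.92 − 30.46) × 1000 = 9440 + (-540) = 8900 ft.
ISA temperature at 8900 ft = 15 − 2 × (8900/1000) = -2.8°C.
ISA deviation = -10 − (-2.8) = -7.2°C.
Density altitude = 8900 + 120 × (-7.2) = 8036 ft.

8036 ft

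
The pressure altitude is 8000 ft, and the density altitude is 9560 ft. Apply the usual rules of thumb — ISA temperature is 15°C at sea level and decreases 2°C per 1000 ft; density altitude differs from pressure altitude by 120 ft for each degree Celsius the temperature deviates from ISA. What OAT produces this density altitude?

12°C

Density altitude − pressure altitude = 9560 − 8000 = +1560 ft.
At 120 ft/°C that is an ISA deviation of 1560/120 = +13°C.
ISA temperature at 8000 ft = 15 − 2 × (8000/1000) = -1°C.
OAT = ISA + deviation = -1 + (+13) = 12°C.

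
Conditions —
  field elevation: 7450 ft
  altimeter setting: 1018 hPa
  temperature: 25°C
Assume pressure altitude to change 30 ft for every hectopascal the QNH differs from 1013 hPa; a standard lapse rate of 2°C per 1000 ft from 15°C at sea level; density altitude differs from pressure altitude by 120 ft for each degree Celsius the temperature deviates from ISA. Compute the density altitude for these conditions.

10252 ft

Pressure altitude = 7450 + (1013 − 1018) × 30 = 7450 + (-150) = 7300 ft.
ISA temperature at 7300 ft = 15 − 2 × (7300/1000) = 0.4°C.
ISA deviation = 25 − 0.4 = +24.6°C.
Density altitude = 7300 + 120 × (24.6) = 10252 ft.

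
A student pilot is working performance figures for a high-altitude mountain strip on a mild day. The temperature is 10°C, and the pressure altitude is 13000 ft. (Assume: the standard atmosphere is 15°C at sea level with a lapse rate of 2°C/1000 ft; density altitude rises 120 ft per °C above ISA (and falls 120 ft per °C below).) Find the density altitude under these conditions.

ISA temperature at 13000 ft = 15 − 2 × (13000/1000) = -11°C.
ISA deviation = 10 − (-11) = +21°C.
Density altitude = 13000 + 120 × (21) = 13000 + (+2520) = 15520 ft.

15520 ft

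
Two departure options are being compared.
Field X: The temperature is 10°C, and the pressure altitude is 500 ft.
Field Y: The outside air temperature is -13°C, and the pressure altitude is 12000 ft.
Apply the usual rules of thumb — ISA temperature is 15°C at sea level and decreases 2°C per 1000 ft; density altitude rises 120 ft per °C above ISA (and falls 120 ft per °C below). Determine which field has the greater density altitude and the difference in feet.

Field X: ISA temp = 14°C, deviation -4°C, DA = 500 + 120 × (-4) = 20 ft.
Field Y: ISA temp = -9°C, deviation -4°C, DA = 12000 + 120 × (-4) = 11520 ft.
Field Y is higher by 11520 − 20 = 11500 ft.

Field Y by 11500 ft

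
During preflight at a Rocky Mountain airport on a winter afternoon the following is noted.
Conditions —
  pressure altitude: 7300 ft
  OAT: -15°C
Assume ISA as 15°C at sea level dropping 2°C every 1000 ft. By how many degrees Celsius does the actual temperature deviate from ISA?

ISA-15.4°C

ISA temperature at 7300 ft = 15 − 2 × (7300/1000) = 0.4°C.
Deviation = OAT − ISA = -15 − 0.4 = -15.4°C.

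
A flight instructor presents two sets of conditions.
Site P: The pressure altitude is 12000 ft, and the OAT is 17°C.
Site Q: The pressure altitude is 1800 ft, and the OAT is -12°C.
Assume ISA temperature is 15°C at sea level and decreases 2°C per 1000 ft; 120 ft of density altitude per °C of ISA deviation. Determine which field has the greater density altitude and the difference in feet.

Site P by 16128 ft

Site P: ISA temp = -9°C, deviation +26°C, DA = 12000 + 120 × 26 = 15120 ft.
Site Q: ISA temp = 11.4°C, deviation -23.4°C, DA = 1800 + 120 × (-23.4) = -1008 ft.
Site P is higher by 15120 − (-1008) = 16128 ft.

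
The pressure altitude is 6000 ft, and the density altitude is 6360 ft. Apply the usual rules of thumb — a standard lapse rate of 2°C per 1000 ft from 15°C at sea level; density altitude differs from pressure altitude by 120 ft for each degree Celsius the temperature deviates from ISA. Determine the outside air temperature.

Density altitude − pressure altitude = 6360 − 6000 = +360 ft.
At 120 ft/°C that is an ISA deviation of 360/120 = +3°C.
ISA temperature at 6000 ft = 15 − 2 × (6000/1000) = 3°C.
OAT = ISA + deviation = 3 + (+3) = 6°C.

6°C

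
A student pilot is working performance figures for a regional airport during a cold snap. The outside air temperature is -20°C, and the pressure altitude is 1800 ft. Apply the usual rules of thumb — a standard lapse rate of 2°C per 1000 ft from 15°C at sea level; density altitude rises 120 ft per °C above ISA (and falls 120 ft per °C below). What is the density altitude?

ISA temperature at 1800 ft = 15 − 2 × (1800/1000) = 11.4°C.
ISA deviation = -20 − 11.4 = -31.4°C.
Density altitude = 1800 + 120 × (-31.4) = 1800 + (-3768) = -1968 ft.

-1968 ft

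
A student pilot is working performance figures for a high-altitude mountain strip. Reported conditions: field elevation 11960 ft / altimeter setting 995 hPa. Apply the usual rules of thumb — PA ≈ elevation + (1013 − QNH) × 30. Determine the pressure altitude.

12500 ft

Pressure correction = (1013 − 995) × 30 = +540 ft.
Pressure altitude = 11960 + (+540) = 12500 ft.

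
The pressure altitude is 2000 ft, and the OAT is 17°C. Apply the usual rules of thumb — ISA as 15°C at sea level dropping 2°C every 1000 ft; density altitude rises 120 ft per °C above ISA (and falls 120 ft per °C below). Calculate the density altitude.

2720 ft

ISA temperature at 2000 ft = 15 − 2 × (2000/1000) = 11°C.
ISA deviation = 17 − 11 = +6°C.
Density altitude = 2000 + 120 × (6) = 2000 + (+720) = 2720 ft.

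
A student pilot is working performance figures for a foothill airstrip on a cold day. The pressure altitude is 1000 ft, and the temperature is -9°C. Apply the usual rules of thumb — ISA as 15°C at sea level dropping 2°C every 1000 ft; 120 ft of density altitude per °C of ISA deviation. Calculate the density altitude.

ISA temperature at 1000 ft = 15 − 2 × (1000/1000) = 13°C.
ISA deviation = -9 − 13 = -22°C.
Density altitude = 1000 + 120 × (-22) = 1000 + (-2640) = -1640 ft.

-1640 ft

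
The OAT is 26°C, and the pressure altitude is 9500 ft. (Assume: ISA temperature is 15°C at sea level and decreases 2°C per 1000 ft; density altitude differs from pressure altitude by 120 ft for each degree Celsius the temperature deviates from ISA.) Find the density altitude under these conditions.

ISA temperature at 9500 ft = 15 − 2 × (9500/1000) = -4°C.
ISA deviation = 26 − (-4) = +30°C.
Density altitude = 9500 + 120 × (30) = 9500 + (+3600) = 13100 ft.

13100 ft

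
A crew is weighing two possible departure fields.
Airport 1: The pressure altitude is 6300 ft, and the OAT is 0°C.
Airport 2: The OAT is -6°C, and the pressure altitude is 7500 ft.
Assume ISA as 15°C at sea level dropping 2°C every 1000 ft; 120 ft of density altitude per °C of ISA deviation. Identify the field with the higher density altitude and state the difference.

Airport 1: ISA temp = 2.4°C, deviation -2.4°C, DA = 6300 + 120 × (-2.4) = 6012 ft.
Airport 2: ISA temp = 0°C, deviation -6°C, DA = 7500 + 120 × (-6) = 6780 ft.
Airport 2 is higher by 6780 − 6012 = 768 ft.

Airport 2 by 768 ft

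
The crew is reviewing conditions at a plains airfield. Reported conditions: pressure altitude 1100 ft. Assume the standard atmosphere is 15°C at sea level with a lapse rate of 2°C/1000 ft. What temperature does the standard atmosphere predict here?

12.8°C

ISA temperature = 15 − 2 × (1100/1000) = 15 − 2.2 = 12.8°C.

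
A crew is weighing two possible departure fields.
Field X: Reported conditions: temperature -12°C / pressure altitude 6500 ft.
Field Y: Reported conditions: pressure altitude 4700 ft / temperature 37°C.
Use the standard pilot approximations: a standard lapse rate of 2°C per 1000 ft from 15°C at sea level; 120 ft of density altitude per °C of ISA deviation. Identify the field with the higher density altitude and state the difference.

Field X: ISA temp = 2°C, deviation -14°C, DA = 6500 + 120 × (-14) = 4820 ft.
Field Y: ISA temp = 5.6°C, deviation +31.4°C, DA = 4700 + 120 × 31.4 = 8468 ft.
Field Y is higher by 8468 − 4820 = 3648 ft.

Field Y by 3648 ft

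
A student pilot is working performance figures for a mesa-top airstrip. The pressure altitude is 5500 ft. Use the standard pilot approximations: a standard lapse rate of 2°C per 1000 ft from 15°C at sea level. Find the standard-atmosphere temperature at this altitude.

4°C

ISA temperature = 15 − 2 × (5500/1000) = 15 − 11 = 4°C.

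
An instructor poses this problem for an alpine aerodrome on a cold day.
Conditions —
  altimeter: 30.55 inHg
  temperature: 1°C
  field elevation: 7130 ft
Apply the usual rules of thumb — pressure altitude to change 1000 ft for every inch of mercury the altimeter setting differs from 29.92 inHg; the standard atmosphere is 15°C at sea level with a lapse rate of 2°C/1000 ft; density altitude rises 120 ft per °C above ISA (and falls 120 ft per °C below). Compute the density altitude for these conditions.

6380 ft

Pressure altitude = 7130 + (29.92 − 30.55) × 1000 = 7130 + (-630) = 6500 ft.
ISA temperature at 6500 ft = 15 − 2 × (6500/1000) = 2°C.
ISA deviation = 1 − 2 = -1°C.
Density altitude = 6500 + 120 × (-1) = 6380 ft.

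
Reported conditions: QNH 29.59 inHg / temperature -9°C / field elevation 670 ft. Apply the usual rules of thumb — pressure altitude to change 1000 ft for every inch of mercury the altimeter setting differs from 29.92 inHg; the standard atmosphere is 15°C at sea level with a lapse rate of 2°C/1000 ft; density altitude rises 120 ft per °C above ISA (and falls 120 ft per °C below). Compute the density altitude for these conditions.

-1640 ft

Pressure altitude = 670 + (29.92 − 29.59) × 1000 = 670 + (+330) = 1000 ft.
ISA temperature at 1000 ft = 15 − 2 × (1000/1000) = 13°C.
ISA deviation = -9 − 13 = -22°C.
Density altitude = 1000 + 120 × (-22) = -1640 ft.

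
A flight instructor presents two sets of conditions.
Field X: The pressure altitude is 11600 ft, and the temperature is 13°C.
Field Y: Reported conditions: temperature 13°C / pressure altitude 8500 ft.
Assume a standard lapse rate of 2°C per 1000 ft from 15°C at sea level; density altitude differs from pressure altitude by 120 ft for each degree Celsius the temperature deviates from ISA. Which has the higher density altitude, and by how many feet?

Field X by 3844 ft

Field X: ISA temp = -8.2°C, deviation +21.2°C, DA = 11600 + 120 × 21.2 = 14144 ft.
Field Y: ISA temp = -2°C, deviation +15°C, DA = 8500 + 120 × 15 = 10300 ft.
Field X is higher by 14144 − 10300 = 3844 ft.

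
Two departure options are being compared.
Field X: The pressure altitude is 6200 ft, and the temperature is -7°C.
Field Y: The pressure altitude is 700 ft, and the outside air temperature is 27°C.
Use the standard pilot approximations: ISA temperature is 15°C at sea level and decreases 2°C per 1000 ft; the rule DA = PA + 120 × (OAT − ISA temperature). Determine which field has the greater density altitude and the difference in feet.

Field X: ISA temp = 2.6°C, deviation -9.6°C, DA = 6200 + 120 × (-9.6) = 5048 ft.
Field Y: ISA temp = 13.6°C, deviation +13.4°C, DA = 700 + 120 × 13.4 = 2308 ft.
Field X is higher by 5048 − 2308 = 2740 ft.

Field X by 2740 ft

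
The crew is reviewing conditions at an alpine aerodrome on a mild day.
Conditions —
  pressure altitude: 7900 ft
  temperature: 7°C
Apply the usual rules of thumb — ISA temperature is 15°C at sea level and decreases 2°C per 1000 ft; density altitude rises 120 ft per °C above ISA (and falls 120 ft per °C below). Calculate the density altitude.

ISA temperature at 7900 ft = 15 − 2 × (7900/1000) = -0.8°C.
ISA deviation = 7 − (-0.8) = +7.8°C.
Density altitude = 7900 + 120 × (7.8) = 7900 + (+936) = 8836 ft.

8836 ft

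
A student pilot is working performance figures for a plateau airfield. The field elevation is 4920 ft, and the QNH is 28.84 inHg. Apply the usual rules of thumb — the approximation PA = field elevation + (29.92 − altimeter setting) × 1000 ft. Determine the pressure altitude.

6000 ft

Pressure correction = (29.92 − 28.84) × 1000 = +1080 ft.
Pressure altitude = 4920 + (+1080) = 6000 ft.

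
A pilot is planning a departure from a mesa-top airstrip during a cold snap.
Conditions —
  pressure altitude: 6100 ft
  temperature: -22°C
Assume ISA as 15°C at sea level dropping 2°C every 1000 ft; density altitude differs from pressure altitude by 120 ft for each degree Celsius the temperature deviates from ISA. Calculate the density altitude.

ISA temperature at 6100 ft = 15 − 2 × (6100/1000) = 2.8°C.
ISA deviation = -22 − 2.8 = -24.8°C.
Density altitude = 6100 + 120 × (-24.8) = 6100 + (-2976) = 3124 ft.

3124 ft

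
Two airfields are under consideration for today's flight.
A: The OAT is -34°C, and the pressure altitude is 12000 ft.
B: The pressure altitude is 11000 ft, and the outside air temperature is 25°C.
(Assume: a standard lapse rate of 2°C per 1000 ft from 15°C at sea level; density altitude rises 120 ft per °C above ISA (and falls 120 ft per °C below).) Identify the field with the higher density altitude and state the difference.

B by 5840 ft

A: ISA temp = -9°C, deviation -25°C, DA = 12000 + 120 × (-25) = 9000 ft.
B: ISA temp = -7°C, deviation +32°C, DA = 11000 + 120 × 32 = 14840 ft.
B is higher by 14840 − 9000 = 5840 ft.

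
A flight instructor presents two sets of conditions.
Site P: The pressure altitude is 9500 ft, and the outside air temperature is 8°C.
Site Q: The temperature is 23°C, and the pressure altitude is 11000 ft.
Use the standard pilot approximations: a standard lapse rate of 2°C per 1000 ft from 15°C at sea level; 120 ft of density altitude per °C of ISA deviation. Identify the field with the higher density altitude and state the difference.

Site P: ISA temp = -4°C, deviation +12°C, DA = 9500 + 120 × 12 = 10940 ft.
Site Q: ISA temp = -7°C, deviation +30°C, DA = 11000 + 120 × 30 = 14600 ft.
Site Q is higher by 14600 − 10940 = 3660 ft.

Site Q by 3660 ft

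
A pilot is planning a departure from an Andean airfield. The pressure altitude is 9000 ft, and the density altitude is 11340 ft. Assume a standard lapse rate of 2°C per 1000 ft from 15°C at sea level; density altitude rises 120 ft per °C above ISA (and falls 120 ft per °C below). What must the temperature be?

Density altitude − pressure altitude = 11340 − 9000 = +2340 ft.
At 120 ft/°C that is an ISA deviation of 2340/120 = +19.5°C.
ISA temperature at 9000 ft = 15 − 2 × (9000/1000) = -3°C.
OAT = ISA + deviation = -3 + (+19.5) = 16.5°C.

16.5°C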